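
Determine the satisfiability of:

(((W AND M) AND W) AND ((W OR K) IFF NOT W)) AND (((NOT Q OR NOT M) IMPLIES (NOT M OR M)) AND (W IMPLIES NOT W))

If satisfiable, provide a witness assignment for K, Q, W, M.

Case W = True: the conjunct (W OR K) IFF NOT W becomes (True OR K) IFF NOT True = False.
Case W = False: the conjunct W is False.
Both cases fail — unsatisfiable.

Unsatisfiable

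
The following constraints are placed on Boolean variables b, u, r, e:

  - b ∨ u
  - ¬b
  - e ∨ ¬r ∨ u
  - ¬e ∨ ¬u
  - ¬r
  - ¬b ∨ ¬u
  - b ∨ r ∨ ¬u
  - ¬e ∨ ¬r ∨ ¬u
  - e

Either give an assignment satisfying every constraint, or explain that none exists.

The formula is unsatisfiable.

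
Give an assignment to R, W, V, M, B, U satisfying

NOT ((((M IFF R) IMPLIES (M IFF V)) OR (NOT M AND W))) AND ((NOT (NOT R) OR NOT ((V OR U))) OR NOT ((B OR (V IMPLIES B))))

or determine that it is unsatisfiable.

R = True; W = False; V = False; M = True; B = False; U = True

  NOT ((((M IFF R) IMPLIES (M IFF V)) OR (NOT M AND W))) = True
    ((M IFF R) IMPLIES (M IFF V)) OR (NOT M AND W) = False
      (M IFF R) IMPLIES (M IFF V) = False
        M IFF R = True
        M IFF V = False
      NOT M AND W = False
        NOT M = False
  (NOT (NOT R) OR NOT ((V OR U))) OR NOT ((B OR (V IMPLIES B))) = True
    NOT (NOT R) OR NOT ((V OR U)) = True
      NOT (NOT R) = True
        NOT R = False
      NOT ((V OR U)) = False
        V OR U = True
    NOT ((B OR (V IMPLIES B))) = False
      B OR (V IMPLIES B) = True
        V IMPLIES B = True
Both conjuncts True, so the formula holds.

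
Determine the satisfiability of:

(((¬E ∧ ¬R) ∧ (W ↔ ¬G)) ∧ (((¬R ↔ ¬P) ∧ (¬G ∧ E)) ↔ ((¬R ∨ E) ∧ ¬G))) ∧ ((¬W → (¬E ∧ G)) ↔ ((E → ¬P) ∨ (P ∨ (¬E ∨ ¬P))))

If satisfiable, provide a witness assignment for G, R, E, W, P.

G: True, R: False, E: False, W: False, P: True

  ((¬E ∧ ¬R) ∧ (W ↔ ¬G)) ∧ (((¬R ↔ ¬P) ∧ (¬G ∧ E)) ↔ ((¬R ∨ E) ∧ ¬G)) = True
    (¬E ∧ ¬R) ∧ (W ↔ ¬G) = True
      ¬E ∧ ¬R = True
        ¬E = True
        ¬R = True
      W ↔ ¬G = True
        ¬G = False
    ((¬R ↔ ¬P) ∧ (¬G ∧ E)) ↔ ((¬R ∨ E) ∧ ¬G) = True
      (¬R ↔ ¬P) ∧ (¬G ∧ E) = False
        ¬R ↔ ¬P = False
          ¬R = True
          ¬P = False
        ¬G ∧ E = False
          ¬G = False
      (¬R ∨ E) ∧ ¬G = False
        ¬R ∨ E = True
          ¬R = True
        ¬G = False
  (¬W → (¬E ∧ G)) ↔ ((E → ¬P) ∨ (P ∨ (¬E ∨ ¬P))) = True
    ¬W → (¬E ∧ G) = True
      ¬W = True
      ¬E ∧ G = True
        ¬E = True
    (E → ¬P) ∨ (P ∨ (¬E ∨ ¬P)) = True
      E → ¬P = True
        ¬P = False
      P ∨ (¬E ∨ ¬P) = True
        ¬E ∨ ¬P = True
          ¬E = True
          ¬P = False
Both conjuncts True, so the formula holds.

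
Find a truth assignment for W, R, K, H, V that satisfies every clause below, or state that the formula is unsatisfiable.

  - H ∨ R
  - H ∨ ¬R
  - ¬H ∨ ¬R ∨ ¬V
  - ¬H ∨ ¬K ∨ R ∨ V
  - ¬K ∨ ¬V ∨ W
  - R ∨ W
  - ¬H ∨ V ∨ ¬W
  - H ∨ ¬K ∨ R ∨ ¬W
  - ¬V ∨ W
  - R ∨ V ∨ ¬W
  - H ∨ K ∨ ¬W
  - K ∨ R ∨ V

W = True, R = False, K = False, H = True, V = True

Set W = True.
Try R = True:
  (H ∨ ¬R) forces H = True.
  (¬H ∨ ¬R ∨ ¬V) forces V = False.
  clause (¬H ∨ V ∨ ¬W) is falsified — backtrack.
So R = False.
  then (H ∨ R) forces H = True.
  then (¬H ∨ V ∨ ¬W) forces V = True.
Set K = False.
All clauses satisfied.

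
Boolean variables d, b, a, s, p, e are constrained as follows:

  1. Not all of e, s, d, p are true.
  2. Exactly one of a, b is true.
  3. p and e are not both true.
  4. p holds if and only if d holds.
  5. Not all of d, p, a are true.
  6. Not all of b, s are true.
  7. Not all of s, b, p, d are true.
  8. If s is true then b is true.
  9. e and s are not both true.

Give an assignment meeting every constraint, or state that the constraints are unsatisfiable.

d = False, b = True, a = False, s = False, p = False, e = True

  (1) {e, s, d, p}: 1/4 true — not all ✓
  (2) {a, b}: 1 true — exactly one ✓
  (3) p=F, e=T — not both ✓
  (4) p=F, d=F — same ✓
  (5) {d, p, a}: 0/3 true — not all ✓
  (6) {b, s}: 1/2 true — not all ✓
  (7) {s, b, p, d}: 1/4 true — not all ✓
  (8) s=F ⇒ b: vacuous ✓
  (9) e=T, s=F — not both ✓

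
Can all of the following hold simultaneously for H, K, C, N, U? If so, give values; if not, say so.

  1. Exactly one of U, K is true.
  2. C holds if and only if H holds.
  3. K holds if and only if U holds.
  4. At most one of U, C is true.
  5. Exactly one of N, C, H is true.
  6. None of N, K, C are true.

Case K = True:
  Constraint (6) is violated (K=T) — contradiction.
Case K = False:
  (1) with K=F forces U = True.
  Constraint (3) is violated (K=F, U=T) — contradiction.
Both cases fail — unsatisfiable.

Unsatisfiable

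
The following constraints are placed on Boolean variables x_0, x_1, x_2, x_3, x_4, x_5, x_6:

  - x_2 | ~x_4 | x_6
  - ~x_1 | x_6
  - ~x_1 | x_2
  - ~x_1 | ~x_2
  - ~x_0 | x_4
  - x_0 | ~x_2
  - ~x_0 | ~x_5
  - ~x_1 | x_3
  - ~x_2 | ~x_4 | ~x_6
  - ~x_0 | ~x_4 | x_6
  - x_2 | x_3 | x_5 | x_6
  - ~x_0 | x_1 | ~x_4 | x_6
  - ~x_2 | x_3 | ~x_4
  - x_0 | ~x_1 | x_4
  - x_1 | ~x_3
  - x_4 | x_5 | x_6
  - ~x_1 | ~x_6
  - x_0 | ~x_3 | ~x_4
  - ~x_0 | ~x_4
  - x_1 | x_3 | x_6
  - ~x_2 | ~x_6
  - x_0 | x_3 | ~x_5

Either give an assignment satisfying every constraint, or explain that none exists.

Set x_0 = False.
  then (x_0 | ~x_2) forces x_2 = False.
  then (~x_1 | x_2) forces x_1 = False.
  then (x_1 | ~x_3) forces x_3 = False.
  then (x_1 | x_3 | x_6) forces x_6 = True.
  then (x_0 | x_3 | ~x_5) forces x_5 = False.
Set x_4 = False.
All clauses satisfied.

x_0 = False; x_1 = False; x_2 = False; x_3 = False; x_4 = False; x_5 = False; x_6 = True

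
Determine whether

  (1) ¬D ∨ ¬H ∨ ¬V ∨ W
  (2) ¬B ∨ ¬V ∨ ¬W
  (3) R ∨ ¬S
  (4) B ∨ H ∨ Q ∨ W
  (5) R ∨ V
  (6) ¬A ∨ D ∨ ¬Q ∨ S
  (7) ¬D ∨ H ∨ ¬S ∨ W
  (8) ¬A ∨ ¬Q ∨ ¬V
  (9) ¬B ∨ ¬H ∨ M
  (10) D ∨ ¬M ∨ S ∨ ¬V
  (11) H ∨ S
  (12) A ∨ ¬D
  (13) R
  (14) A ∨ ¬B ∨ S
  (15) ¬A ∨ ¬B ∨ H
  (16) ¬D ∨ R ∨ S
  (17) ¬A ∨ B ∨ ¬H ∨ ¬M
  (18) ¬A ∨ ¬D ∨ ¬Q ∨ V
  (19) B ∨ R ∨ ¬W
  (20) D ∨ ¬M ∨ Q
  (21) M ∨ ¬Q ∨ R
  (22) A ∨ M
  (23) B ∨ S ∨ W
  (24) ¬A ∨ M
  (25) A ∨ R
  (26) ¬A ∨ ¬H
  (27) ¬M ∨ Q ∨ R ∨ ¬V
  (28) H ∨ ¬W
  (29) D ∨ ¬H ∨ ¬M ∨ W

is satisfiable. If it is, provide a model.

W=T, D=F, S=T, H=T, M=T, Q=T, V=F, R=T, A=F, B=T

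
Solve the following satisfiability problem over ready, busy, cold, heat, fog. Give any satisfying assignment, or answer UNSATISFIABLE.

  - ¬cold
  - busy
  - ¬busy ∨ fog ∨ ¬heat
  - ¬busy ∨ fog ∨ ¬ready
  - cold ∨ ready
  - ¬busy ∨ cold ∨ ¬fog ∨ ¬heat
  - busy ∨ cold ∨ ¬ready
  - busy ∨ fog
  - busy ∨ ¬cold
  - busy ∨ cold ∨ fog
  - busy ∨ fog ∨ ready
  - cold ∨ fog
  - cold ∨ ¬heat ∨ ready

Unit clause (¬cold) forces cold = False.
Unit clause (busy) forces busy = True.
In (cold ∨ ready) only ready is left, so ready = True.
In (cold ∨ fog) only fog is left, so fog = True.
In (¬busy ∨ cold ∨ ¬fog ∨ ¬heat) only ¬heat is left, so heat = False.
All clauses satisfied.

ready = True; busy = True; cold = False; heat = False; fog = True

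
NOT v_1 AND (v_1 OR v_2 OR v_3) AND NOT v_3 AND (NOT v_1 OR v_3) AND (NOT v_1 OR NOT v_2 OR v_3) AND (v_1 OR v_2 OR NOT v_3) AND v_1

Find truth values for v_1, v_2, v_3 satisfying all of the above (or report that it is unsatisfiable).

Case v_1 = True:
  Clause (NOT v_1) is falsified — contradiction.
Case v_1 = False:
  Clause (v_1) is falsified — contradiction.
Both cases fail, so the formula is unsatisfiable.

Unsatisfiable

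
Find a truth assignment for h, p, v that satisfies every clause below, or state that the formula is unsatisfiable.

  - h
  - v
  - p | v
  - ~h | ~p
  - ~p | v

Unit clause (h) forces h = True.
Unit clause (v) forces v = True.
In (~h | ~p) only ~p is left, so p = False.
All clauses satisfied.

h: True, p: False, v: True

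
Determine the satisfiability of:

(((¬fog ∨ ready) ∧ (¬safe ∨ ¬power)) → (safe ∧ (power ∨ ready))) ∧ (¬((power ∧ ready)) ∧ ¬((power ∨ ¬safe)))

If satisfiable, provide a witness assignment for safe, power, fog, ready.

safe=T; power=F; fog=T; ready=F

  ((¬fog ∨ ready) ∧ (¬safe ∨ ¬power)) → (safe ∧ (power ∨ ready)) = True
    (¬fog ∨ ready) ∧ (¬safe ∨ ¬power) = False
      ¬fog ∨ ready = False
        ¬fog = False
      ¬safe ∨ ¬power = True
        ¬safe = False
        ¬power = True
    safe ∧ (power ∨ ready) = False
      power ∨ ready = False
  ¬((power ∧ ready)) ∧ ¬((power ∨ ¬safe)) = True
    ¬((power ∧ ready)) = True
      power ∧ ready = False
    ¬((power ∨ ¬safe)) = True
      power ∨ ¬safe = False
        ¬safe = False
Both conjuncts True, so the formula holds.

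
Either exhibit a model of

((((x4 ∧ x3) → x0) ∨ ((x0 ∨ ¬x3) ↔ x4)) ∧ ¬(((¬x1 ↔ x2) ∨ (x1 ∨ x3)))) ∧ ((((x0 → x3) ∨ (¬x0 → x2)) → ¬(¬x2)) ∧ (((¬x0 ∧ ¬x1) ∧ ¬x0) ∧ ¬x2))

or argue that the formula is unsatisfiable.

Unsatisfiable

Case x0 = True: the conjunct ¬x0 is False.
Case x0 = False: the formula simplifies to ((¬((x4 ∧ x3)) ∨ (¬x3 ↔ x4)) ∧ ¬(((¬x1 ↔ x2) ∨ (x1 ∨ x3)))) ∧ (¬(¬x2) ∧ (¬x1 ∧ ¬x2)).
  x2 = True: the conjunct ¬x2 is False.
  x2 = False: the conjunct ¬(¬x2) becomes ¬(¬False) = False.
Both cases fail — unsatisfiable.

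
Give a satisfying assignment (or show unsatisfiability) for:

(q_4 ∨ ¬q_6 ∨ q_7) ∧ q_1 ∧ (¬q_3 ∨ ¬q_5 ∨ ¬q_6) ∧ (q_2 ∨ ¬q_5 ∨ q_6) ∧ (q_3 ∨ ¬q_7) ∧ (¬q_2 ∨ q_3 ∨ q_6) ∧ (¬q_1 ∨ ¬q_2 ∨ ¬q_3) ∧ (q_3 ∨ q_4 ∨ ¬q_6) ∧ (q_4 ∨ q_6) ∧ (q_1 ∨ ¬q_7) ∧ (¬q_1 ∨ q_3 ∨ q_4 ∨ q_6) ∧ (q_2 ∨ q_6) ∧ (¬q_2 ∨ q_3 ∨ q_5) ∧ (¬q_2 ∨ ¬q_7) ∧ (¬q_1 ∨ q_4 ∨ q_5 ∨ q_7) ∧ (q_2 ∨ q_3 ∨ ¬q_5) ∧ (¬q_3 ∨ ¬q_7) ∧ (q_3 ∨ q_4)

q_1 = True, q_2 = False, q_3 = True, q_4 = True, q_5 = False, q_6 = True, q_7 = False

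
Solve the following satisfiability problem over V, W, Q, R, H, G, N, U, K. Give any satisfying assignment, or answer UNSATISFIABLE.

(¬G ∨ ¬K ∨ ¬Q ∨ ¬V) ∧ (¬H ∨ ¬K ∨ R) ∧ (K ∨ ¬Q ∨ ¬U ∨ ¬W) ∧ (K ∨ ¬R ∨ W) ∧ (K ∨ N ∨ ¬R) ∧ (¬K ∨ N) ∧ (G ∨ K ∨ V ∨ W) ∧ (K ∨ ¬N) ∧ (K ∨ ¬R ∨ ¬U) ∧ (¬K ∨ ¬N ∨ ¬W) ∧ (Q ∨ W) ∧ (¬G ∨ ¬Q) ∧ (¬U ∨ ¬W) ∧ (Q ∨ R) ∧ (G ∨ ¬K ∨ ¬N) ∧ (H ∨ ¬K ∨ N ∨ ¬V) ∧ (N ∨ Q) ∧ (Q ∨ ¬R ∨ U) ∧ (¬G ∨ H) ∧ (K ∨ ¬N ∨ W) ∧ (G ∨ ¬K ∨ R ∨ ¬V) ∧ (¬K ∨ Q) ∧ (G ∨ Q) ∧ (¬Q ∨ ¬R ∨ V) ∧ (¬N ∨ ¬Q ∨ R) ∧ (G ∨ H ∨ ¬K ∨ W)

Set V = True.
Set W = True.
  then (¬U ∨ ¬W) forces U = False.
Try Q = False:
  (Q ∨ R) forces R = True.
  clause (Q ∨ ¬R ∨ U) is falsified — backtrack.
So Q = True.
  then (¬G ∨ ¬Q) forces G = False.
Set R = False.
  then (G ∨ ¬K ∨ R ∨ ¬V) forces K = False.
  then (¬N ∨ ¬Q ∨ R) forces N = False.
Set H = True.
All clauses satisfied.

V = True, W = True, Q = True, R = False, H = True, G = False, N = False, U = False, K = False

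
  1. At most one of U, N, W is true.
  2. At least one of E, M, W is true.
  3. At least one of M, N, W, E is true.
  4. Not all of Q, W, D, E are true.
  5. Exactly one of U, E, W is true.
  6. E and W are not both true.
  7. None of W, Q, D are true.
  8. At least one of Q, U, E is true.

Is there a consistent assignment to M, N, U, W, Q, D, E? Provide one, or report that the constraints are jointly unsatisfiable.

M=T; N=F; U=F; W=F; Q=F; D=F; E=T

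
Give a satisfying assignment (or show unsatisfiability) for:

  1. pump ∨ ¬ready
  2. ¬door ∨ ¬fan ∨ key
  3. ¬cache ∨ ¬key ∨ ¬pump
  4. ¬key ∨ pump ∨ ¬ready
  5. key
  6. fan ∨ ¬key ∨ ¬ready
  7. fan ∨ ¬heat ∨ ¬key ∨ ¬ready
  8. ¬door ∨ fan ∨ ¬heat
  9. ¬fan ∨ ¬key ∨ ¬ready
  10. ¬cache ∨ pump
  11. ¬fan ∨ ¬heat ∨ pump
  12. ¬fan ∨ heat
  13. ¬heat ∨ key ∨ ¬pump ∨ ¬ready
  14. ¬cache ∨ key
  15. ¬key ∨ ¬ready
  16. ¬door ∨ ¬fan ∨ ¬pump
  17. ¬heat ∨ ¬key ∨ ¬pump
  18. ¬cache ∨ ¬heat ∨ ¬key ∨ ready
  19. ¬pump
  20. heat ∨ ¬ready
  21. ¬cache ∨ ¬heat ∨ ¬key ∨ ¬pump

Unit clause (key) forces key = True.
In (¬key ∨ ¬ready) only ¬ready is left, so ready = False.
Unit clause (¬pump) forces pump = False.
In (¬cache ∨ pump) only ¬cache is left, so cache = False.
Set door = False.
Set heat = True.
  then (¬fan ∨ ¬heat ∨ pump) forces fan = False.
All clauses satisfied.

door: False; ready: False; heat: True; fan: False; key: True; cache: False; pump: False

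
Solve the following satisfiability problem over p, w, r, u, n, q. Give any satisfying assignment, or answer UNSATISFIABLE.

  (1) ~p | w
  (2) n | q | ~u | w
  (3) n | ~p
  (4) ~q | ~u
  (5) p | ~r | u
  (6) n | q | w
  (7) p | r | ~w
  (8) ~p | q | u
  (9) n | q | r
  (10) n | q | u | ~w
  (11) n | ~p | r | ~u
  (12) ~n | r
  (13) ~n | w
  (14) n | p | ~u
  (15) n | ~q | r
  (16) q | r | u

p: True, w: True, r: True, u: True, n: True, q: False

Set p = True.
  then (~p | w) forces w = True.
  then (n | ~p) forces n = True.
  then (~n | r) forces r = True.
Set u = True.
  then (~q | ~u) forces q = False.
All clauses satisfied.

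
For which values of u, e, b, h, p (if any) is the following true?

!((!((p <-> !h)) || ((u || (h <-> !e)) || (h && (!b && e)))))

u: False, e: False, b: True, h: False, p: True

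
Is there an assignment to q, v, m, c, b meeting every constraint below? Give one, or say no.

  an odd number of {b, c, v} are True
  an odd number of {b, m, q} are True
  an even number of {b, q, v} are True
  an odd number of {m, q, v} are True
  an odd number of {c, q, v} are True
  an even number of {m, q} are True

Unsatisfiable — no assignment works.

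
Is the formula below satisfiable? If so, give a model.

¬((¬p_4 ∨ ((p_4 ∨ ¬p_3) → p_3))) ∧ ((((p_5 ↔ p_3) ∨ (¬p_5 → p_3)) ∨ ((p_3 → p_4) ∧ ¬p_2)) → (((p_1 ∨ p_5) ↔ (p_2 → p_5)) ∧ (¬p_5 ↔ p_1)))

p_1: True, p_2: False, p_3: False, p_4: True, p_5: False

  ¬((¬p_4 ∨ ((p_4 ∨ ¬p_3) → p_3))) = True
    ¬p_4 ∨ ((p_4 ∨ ¬p_3) → p_3) = False
      ¬p_4 = False
      (p_4 ∨ ¬p_3) → p_3 = False
        p_4 ∨ ¬p_3 = True
          ¬p_3 = True
  (((p_5 ↔ p_3) ∨ (¬p_5 → p_3)) ∨ ((p_3 → p_4) ∧ ¬p_2)) → (((p_1 ∨ p_5) ↔ (p_2 → p_5)) ∧ (¬p_5 ↔ p_1)) = True
    ((p_5 ↔ p_3) ∨ (¬p_5 → p_3)) ∨ ((p_3 → p_4) ∧ ¬p_2) = True
      (p_5 ↔ p_3) ∨ (¬p_5 → p_3) = True
        p_5 ↔ p_3 = True
        ¬p_5 → p_3 = False
          ¬p_5 = True
      (p_3 → p_4) ∧ ¬p_2 = True
        p_3 → p_4 = True
        ¬p_2 = True
    ((p_1 ∨ p_5) ↔ (p_2 → p_5)) ∧ (¬p_5 ↔ p_1) = True
      (p_1 ∨ p_5) ↔ (p_2 → p_5) = True
        p_1 ∨ p_5 = True
        p_2 → p_5 = True
      ¬p_5 ↔ p_1 = True
        ¬p_5 = True
Both conjuncts True, so the formula holds.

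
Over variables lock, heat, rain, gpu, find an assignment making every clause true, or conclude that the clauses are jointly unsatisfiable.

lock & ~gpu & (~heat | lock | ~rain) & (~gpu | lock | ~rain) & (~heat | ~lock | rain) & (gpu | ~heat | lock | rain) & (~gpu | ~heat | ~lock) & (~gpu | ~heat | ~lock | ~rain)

Unit clause (lock) forces lock = True.
Unit clause (~gpu) forces gpu = False.
Set heat = False.
Set rain = False.
Check each clause:
  (lock): lock holds.
  (~gpu): ~gpu holds.
  (~heat | lock | ~rain): ~heat holds.
  (~gpu | lock | ~rain): ~gpu holds.
  (~heat | ~lock | rain): ~heat holds.
  (gpu | ~heat | lock | rain): ~heat holds.
  (~gpu | ~heat | ~lock): ~gpu holds.
  (~gpu | ~heat | ~lock | ~rain): ~gpu holds.
All clauses satisfied.

lock = True; heat = False; rain = False; gpu = False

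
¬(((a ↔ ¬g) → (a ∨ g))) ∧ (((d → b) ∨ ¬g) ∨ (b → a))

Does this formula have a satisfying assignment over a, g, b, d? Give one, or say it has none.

The conjunct ¬(((a ↔ ¬g) → (a ∨ g))) is unsatisfiable on its own:
  a=F, g=F: evaluates to False.
  a=F, g=T: evaluates to False.
  a=T, g=F: evaluates to False.
  a=T, g=T: evaluates to False.
So the whole conjunction is unsatisfiable.

Unsatisfiable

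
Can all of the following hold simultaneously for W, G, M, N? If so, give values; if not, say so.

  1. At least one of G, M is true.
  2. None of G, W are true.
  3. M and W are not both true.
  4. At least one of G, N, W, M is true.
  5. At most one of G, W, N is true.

W: False, G: False, M: True, N: False

  (1) {G, M}: 1 true — at least one ✓
  (2) {G, W}: 0 true — none ✓
  (3) M=T, W=F — not both ✓
  (4) {G, N, W, M}: 1 true — at least one ✓
  (5) {G, W, N}: 0 true — at most one ✓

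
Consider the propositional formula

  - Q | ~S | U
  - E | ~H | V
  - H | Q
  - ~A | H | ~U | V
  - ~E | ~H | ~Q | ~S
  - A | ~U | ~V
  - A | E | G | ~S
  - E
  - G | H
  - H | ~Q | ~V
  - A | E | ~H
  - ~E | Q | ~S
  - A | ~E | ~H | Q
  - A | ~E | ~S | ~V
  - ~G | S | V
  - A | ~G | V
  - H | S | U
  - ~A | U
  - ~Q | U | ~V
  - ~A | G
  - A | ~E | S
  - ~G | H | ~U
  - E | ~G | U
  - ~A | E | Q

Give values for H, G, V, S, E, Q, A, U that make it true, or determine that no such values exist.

H: True, G: True, V: True, S: False, E: True, Q: True, A: True, U: True

Unit clause (E) forces E = True.
Set H = True.
Try G = False:
  (~A | G) forces A = False.
  (A | ~E | ~H | Q) forces Q = True.
  (~E | ~H | ~Q | ~S) forces S = False.
  clause (A | ~E | S) is falsified — backtrack.
So G = True.
Set V = True.
Set S = False.
  then (A | ~E | S) forces A = True.
  then (~A | U) forces U = True.
Set Q = True.
All clauses satisfied.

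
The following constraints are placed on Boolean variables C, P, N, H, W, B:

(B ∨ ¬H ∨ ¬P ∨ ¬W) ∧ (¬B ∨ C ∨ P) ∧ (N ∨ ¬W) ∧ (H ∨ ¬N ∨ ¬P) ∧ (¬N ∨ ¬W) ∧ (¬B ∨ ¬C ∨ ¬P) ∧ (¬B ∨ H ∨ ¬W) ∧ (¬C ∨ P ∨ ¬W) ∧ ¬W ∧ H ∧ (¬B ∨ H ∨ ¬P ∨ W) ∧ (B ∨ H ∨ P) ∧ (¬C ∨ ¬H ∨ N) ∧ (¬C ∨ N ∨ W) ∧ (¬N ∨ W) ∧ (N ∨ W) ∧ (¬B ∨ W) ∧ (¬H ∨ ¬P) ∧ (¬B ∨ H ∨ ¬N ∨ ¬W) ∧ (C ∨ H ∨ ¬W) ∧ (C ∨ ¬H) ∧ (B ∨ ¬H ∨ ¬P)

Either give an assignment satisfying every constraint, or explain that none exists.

Case N = True:
  (¬N ∨ ¬W) forces W = False.
  Clause (¬N ∨ W) is falsified — contradiction.
Case N = False:
  (N ∨ ¬W) forces W = False.
  Clause (N ∨ W) is falsified — contradiction.
Both cases fail, so the formula is unsatisfiable.

Unsatisfiable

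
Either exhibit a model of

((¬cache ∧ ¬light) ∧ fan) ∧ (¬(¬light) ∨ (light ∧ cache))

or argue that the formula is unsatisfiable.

UNSATISFIABLE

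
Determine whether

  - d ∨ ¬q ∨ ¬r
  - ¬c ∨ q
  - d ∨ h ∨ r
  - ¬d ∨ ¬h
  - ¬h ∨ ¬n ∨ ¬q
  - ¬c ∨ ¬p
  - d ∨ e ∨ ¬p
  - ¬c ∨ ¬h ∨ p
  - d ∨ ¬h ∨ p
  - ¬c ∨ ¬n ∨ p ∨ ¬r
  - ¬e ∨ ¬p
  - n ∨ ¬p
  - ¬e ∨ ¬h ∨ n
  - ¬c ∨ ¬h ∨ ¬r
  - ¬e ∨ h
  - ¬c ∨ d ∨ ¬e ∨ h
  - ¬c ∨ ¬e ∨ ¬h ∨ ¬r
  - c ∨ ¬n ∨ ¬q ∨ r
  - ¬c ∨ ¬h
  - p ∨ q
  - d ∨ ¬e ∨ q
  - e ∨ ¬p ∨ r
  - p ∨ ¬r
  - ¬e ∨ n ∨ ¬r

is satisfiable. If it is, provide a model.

Set h = False.
  then (¬e ∨ h) forces e = False.
Set c = False.
Set q = False.
  then (p ∨ q) forces p = True.
  then (e ∨ ¬p ∨ r) forces r = True.
  then (d ∨ e ∨ ¬p) forces d = True.
  then (n ∨ ¬p) forces n = True.
All clauses satisfied.

h = False; e = False; c = False; q = False; p = True; r = True; d = True; n = True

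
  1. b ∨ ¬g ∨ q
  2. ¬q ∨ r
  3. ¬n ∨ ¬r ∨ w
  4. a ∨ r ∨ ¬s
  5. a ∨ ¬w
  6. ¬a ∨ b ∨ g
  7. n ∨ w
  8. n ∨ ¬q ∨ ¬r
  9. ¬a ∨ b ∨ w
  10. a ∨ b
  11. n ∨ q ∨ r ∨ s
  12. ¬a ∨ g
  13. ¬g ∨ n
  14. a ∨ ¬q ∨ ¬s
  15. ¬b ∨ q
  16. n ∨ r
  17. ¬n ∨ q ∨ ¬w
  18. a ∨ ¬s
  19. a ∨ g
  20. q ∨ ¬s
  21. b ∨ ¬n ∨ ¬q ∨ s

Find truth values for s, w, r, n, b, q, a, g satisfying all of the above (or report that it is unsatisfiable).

Set s = True.
  then (a ∨ ¬s) forces a = True.
  then (q ∨ ¬s) forces q = True.
  then (¬q ∨ r) forces r = True.
  then (n ∨ ¬q ∨ ¬r) forces n = True.
  then (¬a ∨ g) forces g = True.
  then (¬n ∨ ¬r ∨ w) forces w = True.
Set b = False.
All clauses satisfied.

s = True, w = True, r = True, n = True, b = False, q = True, a = True, g = True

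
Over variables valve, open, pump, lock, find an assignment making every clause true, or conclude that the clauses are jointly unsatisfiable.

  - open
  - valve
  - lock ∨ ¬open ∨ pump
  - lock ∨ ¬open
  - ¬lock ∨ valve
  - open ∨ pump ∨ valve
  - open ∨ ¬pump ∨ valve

valve=T, open=T, pump=F, lock=T

Unit clause (open) forces open = True.
Unit clause (valve) forces valve = True.
In (lock ∨ ¬open) only lock is left, so lock = True.
Set pump = False.
Check each clause:
  (open): open holds.
  (valve): valve holds.
  (lock ∨ ¬open ∨ pump): lock holds.
  (lock ∨ ¬open): lock holds.
  (¬lock ∨ valve): valve holds.
  (open ∨ pump ∨ valve): open holds.
  (open ∨ ¬pump ∨ valve): open holds.
All clauses satisfied.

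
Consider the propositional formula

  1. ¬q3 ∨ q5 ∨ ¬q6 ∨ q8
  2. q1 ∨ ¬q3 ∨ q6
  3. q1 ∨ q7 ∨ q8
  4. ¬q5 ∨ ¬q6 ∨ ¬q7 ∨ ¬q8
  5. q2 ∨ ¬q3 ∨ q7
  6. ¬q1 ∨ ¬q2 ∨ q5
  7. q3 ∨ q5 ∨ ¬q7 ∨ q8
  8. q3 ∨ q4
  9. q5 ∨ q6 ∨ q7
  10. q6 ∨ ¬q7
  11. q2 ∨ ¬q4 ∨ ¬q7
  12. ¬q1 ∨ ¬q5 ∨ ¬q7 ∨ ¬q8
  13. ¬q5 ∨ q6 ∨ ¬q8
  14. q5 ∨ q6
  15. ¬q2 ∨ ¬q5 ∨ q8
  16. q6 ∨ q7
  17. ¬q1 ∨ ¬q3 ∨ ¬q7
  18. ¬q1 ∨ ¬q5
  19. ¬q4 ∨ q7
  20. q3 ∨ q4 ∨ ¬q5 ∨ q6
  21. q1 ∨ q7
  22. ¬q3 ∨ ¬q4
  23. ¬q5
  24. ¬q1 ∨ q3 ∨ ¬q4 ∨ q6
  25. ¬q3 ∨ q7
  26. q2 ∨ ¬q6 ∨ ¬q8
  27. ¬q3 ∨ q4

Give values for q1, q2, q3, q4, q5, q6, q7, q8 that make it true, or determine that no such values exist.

q1=F, q2=T, q3=F, q4=T, q5=F, q6=T, q7=T, q8=T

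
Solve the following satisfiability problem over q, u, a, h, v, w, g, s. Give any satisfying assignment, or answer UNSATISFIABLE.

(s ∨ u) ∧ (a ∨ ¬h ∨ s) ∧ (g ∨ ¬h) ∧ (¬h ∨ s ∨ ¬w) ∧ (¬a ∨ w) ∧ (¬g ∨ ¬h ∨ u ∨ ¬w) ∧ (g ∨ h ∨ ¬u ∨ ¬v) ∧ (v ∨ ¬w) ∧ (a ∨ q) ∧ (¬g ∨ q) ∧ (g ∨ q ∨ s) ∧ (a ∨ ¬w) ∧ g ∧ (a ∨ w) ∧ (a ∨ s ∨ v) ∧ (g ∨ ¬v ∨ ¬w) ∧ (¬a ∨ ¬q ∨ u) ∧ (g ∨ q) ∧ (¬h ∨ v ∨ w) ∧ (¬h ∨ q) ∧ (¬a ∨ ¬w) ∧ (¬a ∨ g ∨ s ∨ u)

Unsatisfiable — no assignment works.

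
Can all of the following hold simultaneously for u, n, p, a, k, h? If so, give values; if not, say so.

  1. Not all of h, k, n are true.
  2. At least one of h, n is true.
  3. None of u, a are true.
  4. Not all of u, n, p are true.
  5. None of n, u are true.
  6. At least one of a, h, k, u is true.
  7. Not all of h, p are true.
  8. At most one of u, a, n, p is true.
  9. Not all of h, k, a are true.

u=F; n=F; p=F; a=F; k=T; h=T

  (1) {h, k, n}: 2/3 true — not all ✓
  (2) {h, n}: 1 true — at least one ✓
  (3) {u, a}: 0 true — none ✓
  (4) {u, n, p}: 0/3 true — not all ✓
  (5) {n, u}: 0 true — none ✓
  (6) {a, h, k, u}: 2 true — at least one ✓
  (7) {h, p}: 1/2 true — not all ✓
  (8) {u, a, n, p}: 0 true — at most one ✓
  (9) {h, k, a}: 2/3 true — not all ✓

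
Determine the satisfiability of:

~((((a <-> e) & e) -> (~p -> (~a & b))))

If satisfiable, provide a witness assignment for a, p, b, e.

a: True, p: False, b: True, e: True

  ~((((a <-> e) & e) -> (~p -> (~a & b)))) = True
    ((a <-> e) & e) -> (~p -> (~a & b)) = False
      (a <-> e) & e = True
        a <-> e = True
      ~p -> (~a & b) = False
        ~p = True
        ~a & b = False
          ~a = False
The formula evaluates to True.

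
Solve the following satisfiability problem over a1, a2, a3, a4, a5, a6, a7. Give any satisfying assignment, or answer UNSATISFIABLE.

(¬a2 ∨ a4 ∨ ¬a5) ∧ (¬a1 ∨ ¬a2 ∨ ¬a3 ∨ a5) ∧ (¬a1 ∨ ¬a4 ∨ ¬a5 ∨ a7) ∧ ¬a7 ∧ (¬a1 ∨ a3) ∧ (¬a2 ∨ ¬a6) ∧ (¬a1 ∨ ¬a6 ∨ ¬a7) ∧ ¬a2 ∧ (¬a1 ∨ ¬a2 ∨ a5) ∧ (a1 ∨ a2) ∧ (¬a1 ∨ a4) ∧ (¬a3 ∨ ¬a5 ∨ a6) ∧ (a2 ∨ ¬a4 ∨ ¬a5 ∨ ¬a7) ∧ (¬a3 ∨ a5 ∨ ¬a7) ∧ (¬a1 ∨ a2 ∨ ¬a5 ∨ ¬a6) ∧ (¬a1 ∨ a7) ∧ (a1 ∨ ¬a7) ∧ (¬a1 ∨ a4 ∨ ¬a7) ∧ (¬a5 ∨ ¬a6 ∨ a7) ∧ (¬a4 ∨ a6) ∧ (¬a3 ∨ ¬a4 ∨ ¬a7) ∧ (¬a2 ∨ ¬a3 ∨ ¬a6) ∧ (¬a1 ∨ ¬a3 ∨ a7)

Case a2 = True:
  Clause (¬a2) is falsified — contradiction.
Case a2 = False:
  (¬a7) forces a7 = False.
  (a1 ∨ a2) forces a1 = True.
  Clause (¬a1 ∨ a7) is falsified — contradiction.
Both cases fail, so the formula is unsatisfiable.

The formula is unsatisfiable.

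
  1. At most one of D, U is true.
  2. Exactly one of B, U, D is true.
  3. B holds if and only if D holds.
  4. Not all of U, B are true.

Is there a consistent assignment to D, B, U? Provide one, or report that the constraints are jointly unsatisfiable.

D: False; B: False; U: True

  (1) {D, U}: 1 true — at most one ✓
  (2) {B, U, D}: 1 true — exactly one ✓
  (3) B=F, D=F — same ✓
  (4) {U, B}: 1/2 true — not all ✓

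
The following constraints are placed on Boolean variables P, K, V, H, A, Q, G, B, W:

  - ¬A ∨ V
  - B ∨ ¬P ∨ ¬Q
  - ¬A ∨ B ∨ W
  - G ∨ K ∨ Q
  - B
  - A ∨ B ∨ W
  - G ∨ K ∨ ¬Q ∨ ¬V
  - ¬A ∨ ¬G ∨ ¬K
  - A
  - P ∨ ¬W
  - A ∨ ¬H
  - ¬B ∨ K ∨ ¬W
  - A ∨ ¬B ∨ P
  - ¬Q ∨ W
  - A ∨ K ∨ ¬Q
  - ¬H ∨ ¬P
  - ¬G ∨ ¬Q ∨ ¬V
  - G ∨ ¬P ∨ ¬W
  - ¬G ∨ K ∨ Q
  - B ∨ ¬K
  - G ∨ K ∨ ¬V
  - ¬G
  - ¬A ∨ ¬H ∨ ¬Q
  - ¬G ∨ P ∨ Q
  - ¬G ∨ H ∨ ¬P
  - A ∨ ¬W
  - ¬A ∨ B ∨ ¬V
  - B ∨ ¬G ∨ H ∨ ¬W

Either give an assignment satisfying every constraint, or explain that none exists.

Unit clause (B) forces B = True.
Unit clause (A) forces A = True.
Unit clause (¬G) forces G = False.
In (¬A ∨ V) only V is left, so V = True.
In (G ∨ K ∨ ¬V) only K is left, so K = True.
Set P = False.
  then (P ∨ ¬W) forces W = False.
  then (¬Q ∨ W) forces Q = False.
Set H = False.
All clauses satisfied.

P = False, K = True, V = True, H = False, A = True, Q = False, G = False, B = True, W = False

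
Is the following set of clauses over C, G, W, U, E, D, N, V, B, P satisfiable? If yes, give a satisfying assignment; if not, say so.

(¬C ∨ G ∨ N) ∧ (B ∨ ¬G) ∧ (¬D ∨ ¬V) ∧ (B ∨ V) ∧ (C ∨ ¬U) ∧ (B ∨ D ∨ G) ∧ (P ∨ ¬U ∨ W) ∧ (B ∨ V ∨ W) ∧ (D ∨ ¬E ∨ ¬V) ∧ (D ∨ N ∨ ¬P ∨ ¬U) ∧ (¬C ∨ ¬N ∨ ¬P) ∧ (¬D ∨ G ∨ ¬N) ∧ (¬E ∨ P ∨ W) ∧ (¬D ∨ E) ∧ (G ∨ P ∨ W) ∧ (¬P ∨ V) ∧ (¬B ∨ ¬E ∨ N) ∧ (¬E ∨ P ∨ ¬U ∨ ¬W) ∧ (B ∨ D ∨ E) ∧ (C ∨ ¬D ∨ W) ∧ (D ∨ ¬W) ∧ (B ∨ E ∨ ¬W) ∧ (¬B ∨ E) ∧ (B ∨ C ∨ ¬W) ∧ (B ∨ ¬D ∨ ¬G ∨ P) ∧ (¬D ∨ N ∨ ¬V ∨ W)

Set C = False.
  then (C ∨ ¬U) forces U = False.
Set G = True.
  then (B ∨ ¬G) forces B = True.
  then (¬B ∨ E) forces E = True.
  then (¬B ∨ ¬E ∨ N) forces N = True.
Try W = False:
  (¬E ∨ P ∨ W) forces P = True.
  (¬P ∨ V) forces V = True.
  (¬D ∨ ¬V) forces D = False.
  clause (D ∨ ¬E ∨ ¬V) is falsified — backtrack.
So W = True.
  then (D ∨ ¬W) forces D = True.
  then (¬D ∨ ¬V) forces V = False.
  then (¬P ∨ V) forces P = False.
All clauses satisfied.

C: False, G: True, W: True, U: False, E: True, D: True, N: True, V: False, B: True, P: False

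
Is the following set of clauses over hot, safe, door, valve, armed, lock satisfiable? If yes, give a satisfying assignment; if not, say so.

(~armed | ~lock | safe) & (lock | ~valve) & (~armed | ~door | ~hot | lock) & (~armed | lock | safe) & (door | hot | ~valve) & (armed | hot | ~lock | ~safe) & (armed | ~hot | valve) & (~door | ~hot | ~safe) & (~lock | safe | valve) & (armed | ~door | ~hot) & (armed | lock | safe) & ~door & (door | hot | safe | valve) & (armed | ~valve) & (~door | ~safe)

Unit clause (~door) forces door = False.
Set hot = False.
  then (door | hot | ~valve) forces valve = False.
  then (door | hot | safe | valve) forces safe = True.
Set armed = True.
Set lock = True.
All clauses satisfied.

hot: False; safe: True; door: False; valve: False; armed: True; lock: True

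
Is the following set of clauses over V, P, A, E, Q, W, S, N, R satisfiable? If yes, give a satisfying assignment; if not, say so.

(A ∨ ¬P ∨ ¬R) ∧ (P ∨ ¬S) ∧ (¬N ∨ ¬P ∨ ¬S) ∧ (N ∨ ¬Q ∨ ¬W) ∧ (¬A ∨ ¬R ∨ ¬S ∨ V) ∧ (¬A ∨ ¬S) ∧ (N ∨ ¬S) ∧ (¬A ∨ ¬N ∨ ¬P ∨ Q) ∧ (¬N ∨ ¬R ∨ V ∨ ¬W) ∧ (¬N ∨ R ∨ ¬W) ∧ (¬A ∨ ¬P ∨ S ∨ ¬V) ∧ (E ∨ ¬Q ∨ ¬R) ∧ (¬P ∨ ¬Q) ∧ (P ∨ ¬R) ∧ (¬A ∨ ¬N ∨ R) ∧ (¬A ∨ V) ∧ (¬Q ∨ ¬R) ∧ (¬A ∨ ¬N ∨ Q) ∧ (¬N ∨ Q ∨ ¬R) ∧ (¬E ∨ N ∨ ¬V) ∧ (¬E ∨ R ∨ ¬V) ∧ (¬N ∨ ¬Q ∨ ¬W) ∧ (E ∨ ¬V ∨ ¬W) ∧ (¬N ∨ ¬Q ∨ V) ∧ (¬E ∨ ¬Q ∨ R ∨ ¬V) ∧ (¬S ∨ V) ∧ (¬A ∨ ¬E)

Set V = True.
Set P = False.
  then (P ∨ ¬S) forces S = False.
  then (P ∨ ¬R) forces R = False.
  then (¬E ∨ R ∨ ¬V) forces E = False.
  then (E ∨ ¬V ∨ ¬W) forces W = False.
Set A = False.
Set Q = False.
Set N = True.
All clauses satisfied.

V: True; P: False; A: False; E: False; Q: False; W: False; S: False; N: True; R: False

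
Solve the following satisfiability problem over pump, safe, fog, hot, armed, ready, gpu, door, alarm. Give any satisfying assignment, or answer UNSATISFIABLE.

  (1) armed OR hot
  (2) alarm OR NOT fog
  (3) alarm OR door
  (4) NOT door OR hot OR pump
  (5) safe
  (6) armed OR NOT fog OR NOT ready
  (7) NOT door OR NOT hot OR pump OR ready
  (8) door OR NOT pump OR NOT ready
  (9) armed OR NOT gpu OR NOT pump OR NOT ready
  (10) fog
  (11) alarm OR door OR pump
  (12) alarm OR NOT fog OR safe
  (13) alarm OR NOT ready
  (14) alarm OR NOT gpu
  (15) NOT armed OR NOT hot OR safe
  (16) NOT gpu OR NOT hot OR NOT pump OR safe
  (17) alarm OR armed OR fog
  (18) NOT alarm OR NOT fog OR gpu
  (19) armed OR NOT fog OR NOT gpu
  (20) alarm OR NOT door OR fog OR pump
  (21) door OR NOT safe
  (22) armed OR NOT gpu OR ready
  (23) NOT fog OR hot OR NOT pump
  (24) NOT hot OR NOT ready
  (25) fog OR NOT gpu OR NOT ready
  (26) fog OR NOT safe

Unit clause (safe) forces safe = True.
Unit clause (fog) forces fog = True.
In (door OR NOT safe) only door is left, so door = True.
In (alarm OR NOT fog) only alarm is left, so alarm = True.
In (NOT alarm OR NOT fog OR gpu) only gpu is left, so gpu = True.
In (armed OR NOT fog OR NOT gpu) only armed is left, so armed = True.
Try pump = False:
  (NOT door OR hot OR pump) forces hot = True.
  (NOT door OR NOT hot OR pump OR ready) forces ready = True.
  clause (NOT hot OR NOT ready) is falsified — backtrack.
So pump = True.
  then (NOT fog OR hot OR NOT pump) forces hot = True.
  then (NOT hot OR NOT ready) forces ready = False.
All clauses satisfied.

pump = True, safe = True, fog = True, hot = True, armed = True, ready = False, gpu = True, door = True, alarm = True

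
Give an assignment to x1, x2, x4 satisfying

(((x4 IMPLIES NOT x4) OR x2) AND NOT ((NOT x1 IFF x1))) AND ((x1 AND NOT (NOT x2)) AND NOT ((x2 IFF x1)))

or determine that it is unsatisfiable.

Case x2 = True: the formula simplifies to NOT ((NOT x1 IFF x1)) AND (x1 AND NOT x1).
  x1 = True: the conjunct NOT x1 is False.
  x1 = False: the conjunct x1 is False.
Case x2 = False: the conjunct NOT (NOT x2) becomes NOT (NOT False) = False.
Both cases fail — unsatisfiable.

The formula is unsatisfiable.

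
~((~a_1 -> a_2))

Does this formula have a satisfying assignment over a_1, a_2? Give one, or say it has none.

a_1=F; a_2=F

  ~((~a_1 -> a_2)) = True
    ~a_1 -> a_2 = False
      ~a_1 = True
The formula evaluates to True.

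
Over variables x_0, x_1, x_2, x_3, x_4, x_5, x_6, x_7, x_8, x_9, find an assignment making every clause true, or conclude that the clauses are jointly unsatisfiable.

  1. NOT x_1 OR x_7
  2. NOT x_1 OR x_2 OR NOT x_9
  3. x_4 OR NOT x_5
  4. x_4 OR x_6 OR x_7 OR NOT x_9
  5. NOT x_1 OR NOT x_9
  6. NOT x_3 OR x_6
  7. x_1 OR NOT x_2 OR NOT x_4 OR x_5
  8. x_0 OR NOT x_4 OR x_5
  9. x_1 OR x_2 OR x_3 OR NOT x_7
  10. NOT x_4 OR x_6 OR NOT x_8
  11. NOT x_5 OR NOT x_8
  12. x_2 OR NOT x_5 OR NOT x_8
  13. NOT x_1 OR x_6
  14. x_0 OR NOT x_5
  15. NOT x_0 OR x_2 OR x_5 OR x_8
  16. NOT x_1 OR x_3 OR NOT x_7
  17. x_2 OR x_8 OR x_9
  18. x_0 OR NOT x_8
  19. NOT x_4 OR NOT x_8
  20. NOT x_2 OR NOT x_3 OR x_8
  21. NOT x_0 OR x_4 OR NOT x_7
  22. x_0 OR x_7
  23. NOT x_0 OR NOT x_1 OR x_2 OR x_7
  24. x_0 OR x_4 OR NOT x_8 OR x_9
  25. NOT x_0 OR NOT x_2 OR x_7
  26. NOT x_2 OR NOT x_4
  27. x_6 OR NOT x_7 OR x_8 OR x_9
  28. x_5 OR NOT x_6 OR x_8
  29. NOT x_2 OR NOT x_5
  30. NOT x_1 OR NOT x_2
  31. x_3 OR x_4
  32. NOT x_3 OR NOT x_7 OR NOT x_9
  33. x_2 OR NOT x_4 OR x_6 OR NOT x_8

Set x_0 = True.
Set x_1 = False.
Try x_2 = True:
  (NOT x_0 OR NOT x_2 OR x_7) forces x_7 = True.
  (NOT x_0 OR x_4 OR NOT x_7) forces x_4 = True.
  clause (NOT x_2 OR NOT x_4) is falsified — backtrack.
So x_2 = False.
Set x_3 = True.
  then (NOT x_3 OR x_6) forces x_6 = True.
Set x_4 = False.
  then (x_4 OR NOT x_5) forces x_5 = False.
  then (NOT x_0 OR x_2 OR x_5 OR x_8) forces x_8 = True.
  then (NOT x_0 OR x_4 OR NOT x_7) forces x_7 = False.
Set x_9 = False.
All clauses satisfied.

x_0 = True, x_1 = False, x_2 = False, x_3 = True, x_4 = False, x_5 = False, x_6 = True, x_7 = False, x_8 = True, x_9 = False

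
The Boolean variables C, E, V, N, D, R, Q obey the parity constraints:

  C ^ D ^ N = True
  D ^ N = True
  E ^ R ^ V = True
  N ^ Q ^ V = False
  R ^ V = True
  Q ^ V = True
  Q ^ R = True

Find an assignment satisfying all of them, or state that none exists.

Adding constraints 5, 6, 7 mod 2: every variable appears an even number of times on the left, so the left side is 0.
But the right sides sum to 1 (mod 2). 0 ≠ 1 — the system is inconsistent.

Unsatisfiable — no assignment works.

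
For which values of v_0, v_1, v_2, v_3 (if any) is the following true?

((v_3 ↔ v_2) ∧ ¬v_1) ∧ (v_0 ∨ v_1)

v_0 = True; v_1 = False; v_2 = True; v_3 = True

  (v_3 ↔ v_2) ∧ ¬v_1 = True
    v_3 ↔ v_2 = True
    ¬v_1 = True
  v_0 ∨ v_1 = True
Both conjuncts True, so the formula holds.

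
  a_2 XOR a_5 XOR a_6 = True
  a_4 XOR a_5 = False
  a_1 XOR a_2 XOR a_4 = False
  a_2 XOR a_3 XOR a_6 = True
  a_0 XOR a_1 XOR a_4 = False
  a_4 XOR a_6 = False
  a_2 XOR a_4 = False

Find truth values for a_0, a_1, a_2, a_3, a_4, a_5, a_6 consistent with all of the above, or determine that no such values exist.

a_0=T, a_1=F, a_2=T, a_3=T, a_4=T, a_5=T, a_6=T

a_2 XOR a_5 XOR a_6 = T XOR T XOR T = True ✓
a_4 XOR a_5 = T XOR T = False ✓
a_1 XOR a_2 XOR a_4 = F XOR T XOR T = False ✓
a_2 XOR a_3 XOR a_6 = T XOR T XOR T = True ✓
a_0 XOR a_1 XOR a_4 = T XOR F XOR T = False ✓
a_4 XOR a_6 = T XOR T = False ✓
a_2 XOR a_4 = T XOR T = False ✓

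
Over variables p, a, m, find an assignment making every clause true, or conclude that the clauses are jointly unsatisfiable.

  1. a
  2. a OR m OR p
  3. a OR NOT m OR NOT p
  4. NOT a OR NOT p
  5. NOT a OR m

p = False; a = True; m = True

Unit clause (a) forces a = True.
In (NOT a OR NOT p) only NOT p is left, so p = False.
In (NOT a OR m) only m is left, so m = True.
Check each clause:
  (a): a holds.
  (a OR m OR p): a holds.
  (a OR NOT m OR NOT p): a holds.
  (NOT a OR NOT p): NOT p holds.
  (NOT a OR m): m holds.
All clauses satisfied.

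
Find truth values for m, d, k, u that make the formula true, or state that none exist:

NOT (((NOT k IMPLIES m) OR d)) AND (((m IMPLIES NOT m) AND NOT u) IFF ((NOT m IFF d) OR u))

No satisfying assignment exists.

Case m = True: the conjunct NOT (((NOT k IMPLIES m) OR d)) becomes NOT ((True OR d)) = False.
Case m = False: the formula simplifies to NOT ((k OR d)) AND (NOT u IFF (d OR u)).
  u = True: the conjunct NOT u IFF (d OR u) becomes NOT True IFF (d OR True) = False.
  u = False: simplifies to NOT ((k OR d)) AND d.
    d = True: the conjunct NOT ((k OR d)) becomes NOT ((k OR True)) = False.
    d = False: the conjunct d is False.
Both cases fail — unsatisfiable.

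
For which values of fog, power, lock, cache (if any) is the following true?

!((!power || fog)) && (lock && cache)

fog = False; power = True; lock = True; cache = True

  !((!power || fog)) = True
    !power || fog = False
      !power = False
  lock && cache = True
Both conjuncts True, so the formula holds.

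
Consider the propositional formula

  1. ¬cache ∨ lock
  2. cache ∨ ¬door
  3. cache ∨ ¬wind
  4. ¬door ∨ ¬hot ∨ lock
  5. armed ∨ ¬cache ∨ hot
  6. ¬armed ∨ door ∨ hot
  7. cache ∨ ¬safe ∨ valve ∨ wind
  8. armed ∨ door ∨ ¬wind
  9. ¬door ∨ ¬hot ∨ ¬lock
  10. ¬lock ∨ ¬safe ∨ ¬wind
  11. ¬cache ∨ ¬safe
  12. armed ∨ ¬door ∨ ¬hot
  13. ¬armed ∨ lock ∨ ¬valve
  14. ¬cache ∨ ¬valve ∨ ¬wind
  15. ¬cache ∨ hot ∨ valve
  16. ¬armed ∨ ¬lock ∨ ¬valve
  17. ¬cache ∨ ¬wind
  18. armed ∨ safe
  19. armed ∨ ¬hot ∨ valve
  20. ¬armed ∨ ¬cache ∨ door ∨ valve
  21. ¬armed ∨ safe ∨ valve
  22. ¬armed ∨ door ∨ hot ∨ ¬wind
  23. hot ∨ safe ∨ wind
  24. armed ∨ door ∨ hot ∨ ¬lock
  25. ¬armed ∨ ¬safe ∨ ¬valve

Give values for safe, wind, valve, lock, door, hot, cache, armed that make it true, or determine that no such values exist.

safe: True, wind: False, valve: True, lock: True, door: False, hot: True, cache: False, armed: False

Try safe = False:
  (armed ∨ safe) forces armed = True.
  (¬armed ∨ safe ∨ valve) forces valve = True.
  (¬armed ∨ lock ∨ ¬valve) forces lock = True.
  clause (¬armed ∨ ¬lock ∨ ¬valve) is falsified — backtrack.
So safe = True.
  then (¬cache ∨ ¬safe) forces cache = False.
  then (cache ∨ ¬door) forces door = False.
  then (cache ∨ ¬wind) forces wind = False.
  then (cache ∨ ¬safe ∨ valve ∨ wind) forces valve = True.
  then (¬armed ∨ ¬safe ∨ ¬valve) forces armed = False.
Set lock = True.
  then (armed ∨ door ∨ hot ∨ ¬lock) forces hot = True.
All clauses satisfied.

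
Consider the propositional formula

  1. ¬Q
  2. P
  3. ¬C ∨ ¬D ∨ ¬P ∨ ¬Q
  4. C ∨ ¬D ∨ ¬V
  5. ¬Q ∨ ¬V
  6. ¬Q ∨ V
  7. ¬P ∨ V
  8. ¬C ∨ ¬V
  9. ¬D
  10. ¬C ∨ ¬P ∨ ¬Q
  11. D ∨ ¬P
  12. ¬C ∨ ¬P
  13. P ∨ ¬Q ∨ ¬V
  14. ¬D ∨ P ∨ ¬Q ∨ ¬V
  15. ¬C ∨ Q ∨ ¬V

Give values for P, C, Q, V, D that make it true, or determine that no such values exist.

Case D = True:
  Clause (¬D) is falsified — contradiction.
Case D = False:
  (¬Q) forces Q = False.
  (P) forces P = True.
  Clause (D ∨ ¬P) is falsified — contradiction.
Both cases fail, so the formula is unsatisfiable.

UNSATISFIABLE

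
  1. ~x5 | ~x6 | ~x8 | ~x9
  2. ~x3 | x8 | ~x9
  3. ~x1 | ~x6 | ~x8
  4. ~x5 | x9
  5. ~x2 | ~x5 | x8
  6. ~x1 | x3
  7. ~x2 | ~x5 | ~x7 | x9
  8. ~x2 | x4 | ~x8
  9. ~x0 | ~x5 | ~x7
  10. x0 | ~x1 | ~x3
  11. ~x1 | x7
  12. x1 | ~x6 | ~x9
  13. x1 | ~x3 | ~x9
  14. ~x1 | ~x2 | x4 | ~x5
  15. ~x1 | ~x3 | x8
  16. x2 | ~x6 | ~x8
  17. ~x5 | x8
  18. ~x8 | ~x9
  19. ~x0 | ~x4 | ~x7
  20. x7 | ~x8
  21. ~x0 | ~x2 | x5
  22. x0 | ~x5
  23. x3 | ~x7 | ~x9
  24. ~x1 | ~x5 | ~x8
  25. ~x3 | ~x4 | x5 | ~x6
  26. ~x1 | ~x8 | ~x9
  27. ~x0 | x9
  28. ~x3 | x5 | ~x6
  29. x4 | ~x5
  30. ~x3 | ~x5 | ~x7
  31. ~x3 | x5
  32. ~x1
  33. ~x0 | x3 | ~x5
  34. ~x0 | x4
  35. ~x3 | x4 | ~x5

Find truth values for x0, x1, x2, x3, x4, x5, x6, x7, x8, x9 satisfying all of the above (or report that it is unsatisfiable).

Unit clause (~x1) forces x1 = False.
Set x0 = False.
  then (x0 | ~x5) forces x5 = False.
  then (~x3 | x5) forces x3 = False.
Set x2 = False.
Set x4 = True.
Set x6 = False.
Set x7 = True.
  then (x3 | ~x7 | ~x9) forces x9 = False.
Set x8 = True.
All clauses satisfied.

x0 = False, x1 = False, x2 = False, x3 = False, x4 = True, x5 = False, x6 = False, x7 = True, x8 = True, x9 = False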